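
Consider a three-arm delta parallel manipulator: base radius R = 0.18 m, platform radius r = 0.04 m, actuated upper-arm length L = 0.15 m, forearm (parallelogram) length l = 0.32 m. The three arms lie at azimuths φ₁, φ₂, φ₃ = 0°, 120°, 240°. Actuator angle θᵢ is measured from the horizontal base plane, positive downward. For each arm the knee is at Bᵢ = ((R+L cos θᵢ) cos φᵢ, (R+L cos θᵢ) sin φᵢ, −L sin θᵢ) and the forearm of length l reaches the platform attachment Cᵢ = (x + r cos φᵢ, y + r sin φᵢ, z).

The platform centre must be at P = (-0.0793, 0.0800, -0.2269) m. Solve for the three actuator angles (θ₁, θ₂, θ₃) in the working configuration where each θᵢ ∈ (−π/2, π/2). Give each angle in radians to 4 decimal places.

rotate P by −φ1: (-0.0793, 0.0800, -0.2269)
  e−x'=0.2193;  (l²−L²−(e−x')²−y'²−z²)/2L = -0.0869
  θ1 = atan2(B,A) + arccos(C/0.3156) = 1.0474
arm 2 (φ=120.0°): x'=0.1089, y'=0.0287
  A=0.0311, B=-0.2269, C=(l²−L²−A²−y'²−z²)/(2L)=0.0888
  γ=atan2(-0.2269,0.0311)=-1.4347;  ψ=arccos(0.3876)=1.1728;  θ2=γ+ψ≈-0.2619
rotate P by −φ3: (-0.0296, -0.1087, -0.2269)
  A cos θ + B sin θ = C:  0.1696·cos θ + -0.2269·sin θ = -0.0406
  √(A²+B²)=0.2833;  θ3 = -0.9288+1.7145 ≈ 0.7856

θ₁ = 1.0474, θ₂ = -0.2619, θ₃ = 0.7856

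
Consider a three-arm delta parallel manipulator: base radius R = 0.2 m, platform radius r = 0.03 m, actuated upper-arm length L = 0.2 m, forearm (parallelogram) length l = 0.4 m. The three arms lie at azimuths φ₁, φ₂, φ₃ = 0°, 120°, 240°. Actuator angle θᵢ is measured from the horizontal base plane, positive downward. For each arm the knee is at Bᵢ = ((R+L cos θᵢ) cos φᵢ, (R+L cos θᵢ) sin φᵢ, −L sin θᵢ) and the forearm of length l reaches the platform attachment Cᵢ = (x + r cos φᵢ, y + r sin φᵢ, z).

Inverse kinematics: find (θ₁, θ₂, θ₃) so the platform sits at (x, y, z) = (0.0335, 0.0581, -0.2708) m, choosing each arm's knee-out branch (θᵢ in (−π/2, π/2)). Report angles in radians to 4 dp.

θ₁ = 0.2622, θ₂ = 0.2618, θ₃ = 0.7853

φ1=0.0° → target in arm frame (0.0335, 0.0581)
  e−x'=0.1365;  (l²−L²−(e−x')²−y'²−z²)/2L = 0.0616
  θ1 = atan2(B,A) + arccos(C/0.3033) = 0.2622
arm 2 (φ=120.0°): x'=0.0336, y'=-0.0581
  A cos θ + B sin θ = C:  0.1364·cos θ + -0.2708·sin θ = 0.0617
  √(A²+B²)=0.3032;  θ2 = -1.1041+1.3659 ≈ 0.2618
φ3=240.0° → target in arm frame (-0.0671, 0.0000)
  e−x'=0.2371;  (l²−L²−(e−x')²−y'²−z²)/2L = -0.0238
  γ=atan2(-0.2708,0.2371)=-0.8517;  ψ=arccos(-0.0662)=1.6371;  θ3=γ+ψ≈0.7853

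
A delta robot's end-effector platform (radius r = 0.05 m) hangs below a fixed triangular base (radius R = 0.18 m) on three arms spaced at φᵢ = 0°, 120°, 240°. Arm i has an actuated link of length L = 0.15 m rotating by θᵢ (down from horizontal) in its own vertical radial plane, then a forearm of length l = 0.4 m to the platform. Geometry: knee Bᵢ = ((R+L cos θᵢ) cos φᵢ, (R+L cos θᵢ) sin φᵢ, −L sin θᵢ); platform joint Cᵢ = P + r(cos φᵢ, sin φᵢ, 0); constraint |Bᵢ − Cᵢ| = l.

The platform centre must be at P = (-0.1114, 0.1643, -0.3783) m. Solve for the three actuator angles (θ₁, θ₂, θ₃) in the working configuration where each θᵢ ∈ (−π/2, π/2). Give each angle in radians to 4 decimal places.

θ₁ = 1.3090, θ₂ = -0.0872, θ₃ = 1.2218

rotate P by −φ1: (-0.1114, 0.1643, -0.3783)
  A cos θ + B sin θ = C:  0.2414·cos θ + -0.3783·sin θ = -0.3029
  √(A²+B²)=0.4488;  θ1 = -1.0028+2.3118 ≈ 1.3090
arm 2 (φ=120.0°): x'=0.1980, y'=0.0143
  A=-0.0680, B=-0.3783, C=(l²−L²−A²−y'²−z²)/(2L)=-0.0348
  √(A²+B²)=0.3844;  θ2 = -1.7486+1.6614 ≈ -0.0872
arm 3 (φ=240.0°): x'=-0.0866, y'=-0.1786
  e−x'=0.2166;  (l²−L²−(e−x')²−y'²−z²)/2L = -0.2814
  θ3 = atan2(B,A) + arccos(C/0.4359) = 1.2218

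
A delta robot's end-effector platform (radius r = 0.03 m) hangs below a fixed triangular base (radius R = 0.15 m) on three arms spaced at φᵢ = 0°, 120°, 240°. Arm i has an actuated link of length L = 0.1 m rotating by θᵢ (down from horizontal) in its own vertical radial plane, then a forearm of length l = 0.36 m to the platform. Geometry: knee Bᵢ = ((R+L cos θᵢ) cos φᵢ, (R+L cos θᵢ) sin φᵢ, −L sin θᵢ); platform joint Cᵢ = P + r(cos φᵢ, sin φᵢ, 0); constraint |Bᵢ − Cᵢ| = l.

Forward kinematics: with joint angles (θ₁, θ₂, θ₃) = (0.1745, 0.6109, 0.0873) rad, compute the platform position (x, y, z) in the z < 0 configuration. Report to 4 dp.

(0.0192, -0.0480, -0.3133)

O1 = (0.2185·cos0.0°, 0.2185·sin0.0°, -0.0174) = (0.2185, 0.0000, -0.0174)
φ2=120.0°: virtual centre (-0.1010, 0.1749, -0.0574), radius l
arm 3 at φ=240.0°: (R−r)+L cos θ3 = 0.2196;  O3 = (-0.1098, -0.1902, -0.0087)
eliminate P² terms by subtracting sphere 1 from 2 and 3
plane₁₂: -0.6389x+0.3497y+-0.0800z = -0.0040
det = 0.4726;  x = 0.0030+-0.0516z,  y = -0.0059+0.1345z
into |P−O₁|² = l²: 1.0208z² + 0.0554z + -0.0828 = 0;  Δ = 0.3413;  z = -0.3133 or 0.2590 → z<0 root = -0.3133
x = 0.0192, y = -0.0480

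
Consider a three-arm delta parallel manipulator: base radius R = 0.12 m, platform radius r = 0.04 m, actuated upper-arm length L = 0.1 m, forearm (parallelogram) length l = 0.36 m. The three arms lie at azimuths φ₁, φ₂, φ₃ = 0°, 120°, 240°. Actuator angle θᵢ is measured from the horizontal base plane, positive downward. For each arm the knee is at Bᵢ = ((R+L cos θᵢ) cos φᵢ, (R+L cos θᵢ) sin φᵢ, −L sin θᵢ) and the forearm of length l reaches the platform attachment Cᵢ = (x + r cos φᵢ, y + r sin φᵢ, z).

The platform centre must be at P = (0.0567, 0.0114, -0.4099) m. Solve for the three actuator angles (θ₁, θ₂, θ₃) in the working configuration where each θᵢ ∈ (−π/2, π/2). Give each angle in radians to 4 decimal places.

rotate P by −φ1: (0.0567, 0.0114, -0.4099)
  A cos θ + B sin θ = C:  0.0233·cos θ + -0.4099·sin θ = -0.2455
  γ=atan2(-0.4099,0.0233)=-1.5140;  ψ=arccos(-0.5978)=2.2116;  θ1=γ+ψ≈0.6976
arm 2 (φ=120.0°): x'=-0.0185, y'=-0.0548
  A cos θ + B sin θ = C:  0.0985·cos θ + -0.4099·sin θ = -0.3056
  √(A²+B²)=0.4216;  θ2 = -1.3350+2.3817 ≈ 1.0467
φ3=240.0° → target in arm frame (-0.0382, 0.0434)
  A cos θ + B sin θ = C:  0.1182·cos θ + -0.4099·sin θ = -0.3214
  √(A²+B²)=0.4266;  θ3 = -1.2900+2.4240 ≈ 1.1340

θ₁ = 0.6976, θ₂ = 1.0467, θ₃ = 1.1340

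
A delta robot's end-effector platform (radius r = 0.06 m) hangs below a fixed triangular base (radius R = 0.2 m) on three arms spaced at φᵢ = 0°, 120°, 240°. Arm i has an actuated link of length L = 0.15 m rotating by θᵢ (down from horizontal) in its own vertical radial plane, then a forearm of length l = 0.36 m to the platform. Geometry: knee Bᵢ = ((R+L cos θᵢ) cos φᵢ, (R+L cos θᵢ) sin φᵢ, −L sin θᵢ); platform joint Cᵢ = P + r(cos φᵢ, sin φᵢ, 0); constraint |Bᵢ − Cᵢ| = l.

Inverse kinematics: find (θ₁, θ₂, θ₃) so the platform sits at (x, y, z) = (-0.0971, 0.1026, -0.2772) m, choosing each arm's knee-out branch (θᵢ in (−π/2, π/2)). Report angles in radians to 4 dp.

θ₁ = 1.0475, θ₂ = -0.3491, θ₃ = 0.7857

arm 1 (φ=0.0°): x'=-0.0971, y'=0.1026
  A=0.2371, B=-0.2772, C=(l²−L²−A²−y'²−z²)/(2L)=-0.1216
  θ1 = atan2(B,A) + arccos(C/0.3648) = 1.0475
arm 2 (φ=120.0°): x'=0.1374, y'=0.0328
  A cos θ + B sin θ = C:  0.0026·cos θ + -0.2772·sin θ = 0.0973
  γ=atan2(-0.2772,0.0026)=-1.5614;  ψ=arccos(0.3509)=1.2123;  θ2=γ+ψ≈-0.3491
rotate P by −φ3: (-0.0403, -0.1354, -0.2772)
  e−x'=0.1803;  (l²−L²−(e−x')²−y'²−z²)/2L = -0.0686
  θ3 = atan2(B,A) + arccos(C/0.3307) = 0.7857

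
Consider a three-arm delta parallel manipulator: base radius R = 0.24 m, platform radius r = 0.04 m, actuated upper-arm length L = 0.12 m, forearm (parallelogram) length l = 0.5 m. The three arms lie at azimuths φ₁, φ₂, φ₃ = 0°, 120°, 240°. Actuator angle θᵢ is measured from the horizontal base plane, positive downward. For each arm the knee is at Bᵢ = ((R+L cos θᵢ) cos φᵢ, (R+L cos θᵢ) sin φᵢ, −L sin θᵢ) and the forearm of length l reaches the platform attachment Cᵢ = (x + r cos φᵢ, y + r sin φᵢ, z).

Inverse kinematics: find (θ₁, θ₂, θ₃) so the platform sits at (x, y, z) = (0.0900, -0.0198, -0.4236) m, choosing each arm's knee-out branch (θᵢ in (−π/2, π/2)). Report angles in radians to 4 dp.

θ₁ = -0.1747, θ₂ = 0.6984, θ₃ = 0.5236

arm 1 (φ=0.0°): x'=0.0900, y'=-0.0198
  A cos θ + B sin θ = C:  0.1100·cos θ + -0.4236·sin θ = 0.1820
  √(A²+B²)=0.4376;  θ1 = -1.3167+1.1420 ≈ -0.1747
rotate P by −φ2: (-0.0621, -0.0680, -0.4236)
  A=0.2621, B=-0.4236, C=(l²−L²−A²−y'²−z²)/(2L)=-0.0716
  γ=atan2(-0.4236,0.2621)=-1.0166;  ψ=arccos(-0.1438)=1.7151;  θ2=γ+ψ≈0.6984
rotate P by −φ3: (-0.0279, 0.0878, -0.4236)
  A=0.2279, B=-0.4236, C=(l²−L²−A²−y'²−z²)/(2L)=-0.0145
  √(A²+B²)=0.4810;  θ3 = -1.0773+1.6009 ≈ 0.5236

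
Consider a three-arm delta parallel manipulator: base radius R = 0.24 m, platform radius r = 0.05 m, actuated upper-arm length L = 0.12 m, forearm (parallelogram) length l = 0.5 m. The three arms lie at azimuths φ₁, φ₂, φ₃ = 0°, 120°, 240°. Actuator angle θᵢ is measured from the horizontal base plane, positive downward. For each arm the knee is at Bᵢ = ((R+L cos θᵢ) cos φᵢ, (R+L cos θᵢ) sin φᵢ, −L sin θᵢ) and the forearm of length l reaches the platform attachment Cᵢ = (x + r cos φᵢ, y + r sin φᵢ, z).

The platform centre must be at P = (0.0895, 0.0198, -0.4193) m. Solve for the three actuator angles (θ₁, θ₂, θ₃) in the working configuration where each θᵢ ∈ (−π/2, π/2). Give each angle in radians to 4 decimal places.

θ₁ = -0.2613, θ₂ = 0.4364, θ₃ = 0.6112

arm 1 (φ=0.0°): x'=0.0895, y'=0.0198
  A cos θ + B sin θ = C:  0.1005·cos θ + -0.4193·sin θ = 0.2054
  γ=atan2(-0.4193,0.1005)=-1.3355;  ψ=arccos(0.4764)=1.0743;  θ1=γ+ψ≈-0.2613
rotate P by −φ2: (-0.0276, -0.0874, -0.4193)
  A cos θ + B sin θ = C:  0.2176·cos θ + -0.4193·sin θ = 0.0200
  θ2 = atan2(B,A) + arccos(C/0.4724) = 0.4364
φ3=240.0° → target in arm frame (-0.0619, 0.0676)
  A cos θ + B sin θ = C:  0.2519·cos θ + -0.4193·sin θ = -0.0343
  γ=atan2(-0.4193,0.2519)=-1.0298;  ψ=arccos(-0.0702)=1.6410;  θ3=γ+ψ≈0.6112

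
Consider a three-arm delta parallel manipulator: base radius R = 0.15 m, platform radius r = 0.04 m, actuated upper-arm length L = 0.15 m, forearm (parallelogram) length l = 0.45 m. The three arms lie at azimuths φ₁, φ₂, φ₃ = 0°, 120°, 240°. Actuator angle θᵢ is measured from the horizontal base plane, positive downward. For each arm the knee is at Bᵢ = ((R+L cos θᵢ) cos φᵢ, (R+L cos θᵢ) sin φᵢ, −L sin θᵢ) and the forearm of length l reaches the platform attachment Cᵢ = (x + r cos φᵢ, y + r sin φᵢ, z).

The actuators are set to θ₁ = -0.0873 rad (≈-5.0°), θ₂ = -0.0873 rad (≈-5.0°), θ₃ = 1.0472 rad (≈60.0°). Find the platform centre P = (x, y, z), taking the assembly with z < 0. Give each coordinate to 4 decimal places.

S1 = (0.2594·cos0.0°, 0.2594·sin0.0°, 0.0131) = (0.2594, 0.0000, 0.0131)
S2 = (0.2594·cos120.0°, 0.2594·sin120.0°, 0.0131) = (-0.1297, 0.2247, 0.0131)
arm 3 at φ=240.0°: ρ3 = 0.1850;  S3 = (-0.0925, -0.1602, -0.1299)
|S₂|²−|S₁|² = 0.0000;  |S₃|²−|S₁|² = -0.0164
[-0.7783 0.4493 0.0000]·P = 0.0000;  [-0.7039 -0.3204 -0.2860]·P = -0.0164
Cramer: x(z) = 0.0130-0.2272z;  y(z) = 0.0225-0.3935z
into |P−S₁|² = l²: 1.2064z² + 0.0681z + -0.1411 = 0;  Δ = 0.6855;  z = -0.3714 or 0.3149 → z<0 root = -0.3714
x = 0.0974, y = 0.1686

(0.0974, 0.1686, -0.3714)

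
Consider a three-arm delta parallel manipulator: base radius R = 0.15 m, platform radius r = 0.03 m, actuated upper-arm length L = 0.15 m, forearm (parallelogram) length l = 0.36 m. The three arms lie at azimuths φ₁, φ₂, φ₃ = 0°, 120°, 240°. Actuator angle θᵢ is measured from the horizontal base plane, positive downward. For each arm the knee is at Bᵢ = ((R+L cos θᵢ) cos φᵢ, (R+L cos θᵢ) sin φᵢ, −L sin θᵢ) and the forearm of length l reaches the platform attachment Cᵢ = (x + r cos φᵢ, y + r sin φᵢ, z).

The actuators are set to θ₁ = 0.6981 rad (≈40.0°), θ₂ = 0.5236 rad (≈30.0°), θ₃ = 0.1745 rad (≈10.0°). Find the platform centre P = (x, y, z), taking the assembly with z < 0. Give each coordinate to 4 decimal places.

S1 = (0.2349·cos0.0°, 0.2349·sin0.0°, -0.0964) = (0.2349, 0.0000, -0.0964)
S2 = (0.2499·cos120.0°, 0.2499·sin120.0°, -0.0750) = (-0.1250, 0.2164, -0.0750)
φ3=240.0°: virtual centre (-0.1339, -0.2319, -0.0260), radius l
|S₂|²−|S₁|² = 0.0036;  |S₃|²−|S₁|² = 0.0079
plane₁₂: -0.7197x+0.4328y+0.0428z = 0.0036
det = 0.6530;  x = -0.0078+0.1237z,  y = -0.0046+0.1068z
into |P−S₁|² = l²: 1.0267z² + 0.1318z + -0.0614 = 0;  Δ = 0.2695;  z = -0.3170 or 0.1886 → z<0 root = -0.3170
x = -0.0470, y = -0.0385

(-0.0470, -0.0385, -0.3170)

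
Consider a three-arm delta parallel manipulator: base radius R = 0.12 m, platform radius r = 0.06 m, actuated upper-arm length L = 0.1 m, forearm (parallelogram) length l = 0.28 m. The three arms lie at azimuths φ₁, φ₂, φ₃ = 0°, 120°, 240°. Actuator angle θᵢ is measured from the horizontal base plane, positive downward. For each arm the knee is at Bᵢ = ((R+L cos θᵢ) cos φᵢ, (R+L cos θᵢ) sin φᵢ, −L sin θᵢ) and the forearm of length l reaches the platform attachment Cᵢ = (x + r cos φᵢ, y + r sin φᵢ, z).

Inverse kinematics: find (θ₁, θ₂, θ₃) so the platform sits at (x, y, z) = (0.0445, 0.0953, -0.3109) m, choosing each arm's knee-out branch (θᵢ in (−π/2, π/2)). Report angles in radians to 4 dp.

rotate P by −φ1: (0.0445, 0.0953, -0.3109)
  A=0.0155, B=-0.3109, C=(l²−L²−A²−y'²−z²)/(2L)=-0.1879
  √(A²+B²)=0.3113;  θ1 = -1.5210+2.2189 ≈ 0.6979
rotate P by −φ2: (0.0603, -0.0862, -0.3109)
  A cos θ + B sin θ = C:  -0.0003·cos θ + -0.3109·sin θ = -0.1784
  √(A²+B²)=0.3109;  θ2 = -1.5717+2.1821 ≈ 0.6104
arm 3 (φ=240.0°): x'=-0.1048, y'=-0.0091
  e−x'=0.1648;  (l²−L²−(e−x')²−y'²−z²)/2L = -0.2775
  γ=atan2(-0.3109,0.1648)=-1.0834;  ψ=arccos(-0.7886)=2.4793;  θ3=γ+ψ≈1.3959

θ₁ = 0.6979, θ₂ = 0.6104, θ₃ = 1.3959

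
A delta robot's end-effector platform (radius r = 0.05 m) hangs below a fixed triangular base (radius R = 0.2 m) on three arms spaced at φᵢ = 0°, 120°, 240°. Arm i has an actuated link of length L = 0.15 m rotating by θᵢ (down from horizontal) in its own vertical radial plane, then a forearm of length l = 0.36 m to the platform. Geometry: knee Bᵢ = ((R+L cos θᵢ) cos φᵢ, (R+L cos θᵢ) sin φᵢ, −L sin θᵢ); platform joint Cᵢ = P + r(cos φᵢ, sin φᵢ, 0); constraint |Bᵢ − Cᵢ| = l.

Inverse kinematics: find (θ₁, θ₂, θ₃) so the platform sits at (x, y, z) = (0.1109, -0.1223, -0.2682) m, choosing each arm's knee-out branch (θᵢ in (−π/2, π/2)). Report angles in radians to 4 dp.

θ₁ = -0.0871, θ₂ = 1.3961, θ₃ = 0.3489

arm 1 (φ=0.0°): x'=0.1109, y'=-0.1223
  A cos θ + B sin θ = C:  0.0391·cos θ + -0.2682·sin θ = 0.0623
  γ=atan2(-0.2682,0.0391)=-1.4260;  ψ=arccos(0.2298)=1.3390;  θ1=γ+ψ≈-0.0871
arm 2 (φ=120.0°): x'=-0.1614, y'=-0.0349
  A=0.3114, B=-0.2682, C=(l²−L²−A²−y'²−z²)/(2L)=-0.2100
  θ2 = atan2(B,A) + arccos(C/0.4109) = 1.3961
φ3=240.0° → target in arm frame (0.0505, 0.1572)
  A=0.0995, B=-0.2682, C=(l²−L²−A²−y'²−z²)/(2L)=0.0018
  γ=atan2(-0.2682,0.0995)=-1.2154;  ψ=arccos(0.0064)=1.5644;  θ3=γ+ψ≈0.3489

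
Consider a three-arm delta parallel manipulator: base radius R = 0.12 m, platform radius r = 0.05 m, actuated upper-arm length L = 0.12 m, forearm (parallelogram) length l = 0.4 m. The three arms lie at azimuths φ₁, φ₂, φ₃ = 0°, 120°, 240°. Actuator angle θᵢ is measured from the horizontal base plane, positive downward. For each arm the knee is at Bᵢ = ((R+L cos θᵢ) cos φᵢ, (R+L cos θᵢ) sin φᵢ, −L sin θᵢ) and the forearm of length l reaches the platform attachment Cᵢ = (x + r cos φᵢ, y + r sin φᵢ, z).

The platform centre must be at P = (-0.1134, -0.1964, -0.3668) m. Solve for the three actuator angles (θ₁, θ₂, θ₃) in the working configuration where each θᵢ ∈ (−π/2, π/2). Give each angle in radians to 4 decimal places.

rotate P by −φ1: (-0.1134, -0.1964, -0.3668)
  A=0.1834, B=-0.3668, C=(l²−L²−A²−y'²−z²)/(2L)=-0.2548
  √(A²+B²)=0.4101;  θ1 = -1.1071+2.2412 ≈ 1.1341
φ2=120.0° → target in arm frame (-0.1134, 0.1964)
  A=0.1834, B=-0.3668, C=(l²−L²−A²−y'²−z²)/(2L)=-0.2548
  θ2 = atan2(B,A) + arccos(C/0.4101) = 1.1340
rotate P by −φ3: (0.2268, 0.0000, -0.3668)
  A cos θ + B sin θ = C:  -0.1568·cos θ + -0.3668·sin θ = -0.0564
  γ=atan2(-0.3668,-0.1568)=-1.9747;  ψ=arccos(-0.1413)=1.7125;  θ3=γ+ψ≈-0.2622

θ₁ = 1.1341, θ₂ = 1.1340, θ₃ = -0.2622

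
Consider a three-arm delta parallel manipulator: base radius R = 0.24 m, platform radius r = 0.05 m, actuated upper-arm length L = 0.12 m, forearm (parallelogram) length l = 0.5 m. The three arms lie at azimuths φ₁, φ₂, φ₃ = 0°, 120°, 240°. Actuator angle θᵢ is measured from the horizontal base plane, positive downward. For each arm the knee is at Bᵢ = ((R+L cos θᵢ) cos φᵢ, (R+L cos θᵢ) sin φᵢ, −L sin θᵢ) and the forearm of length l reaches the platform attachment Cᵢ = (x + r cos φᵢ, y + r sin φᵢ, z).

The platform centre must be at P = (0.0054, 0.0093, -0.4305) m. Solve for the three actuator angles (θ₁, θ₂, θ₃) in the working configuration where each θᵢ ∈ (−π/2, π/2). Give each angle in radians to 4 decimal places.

θ₁ = 0.2613, θ₂ = 0.2616, θ₃ = 0.3488

rotate P by −φ1: (0.0054, 0.0093, -0.4305)
  e−x'=0.1846;  (l²−L²−(e−x')²−y'²−z²)/2L = 0.0671
  θ1 = atan2(B,A) + arccos(C/0.4684) = 0.2613
φ2=120.0° → target in arm frame (0.0054, -0.0093)
  A cos θ + B sin θ = C:  0.1846·cos θ + -0.4305·sin θ = 0.0670
  γ=atan2(-0.4305,0.1846)=-1.1656;  ψ=arccos(0.1431)=1.4272;  θ2=γ+ψ≈0.2616
rotate P by −φ3: (-0.0108, 0.0000, -0.4305)
  e−x'=0.2008;  (l²−L²−(e−x')²−y'²−z²)/2L = 0.0415
  θ3 = atan2(B,A) + arccos(C/0.4750) = 0.3488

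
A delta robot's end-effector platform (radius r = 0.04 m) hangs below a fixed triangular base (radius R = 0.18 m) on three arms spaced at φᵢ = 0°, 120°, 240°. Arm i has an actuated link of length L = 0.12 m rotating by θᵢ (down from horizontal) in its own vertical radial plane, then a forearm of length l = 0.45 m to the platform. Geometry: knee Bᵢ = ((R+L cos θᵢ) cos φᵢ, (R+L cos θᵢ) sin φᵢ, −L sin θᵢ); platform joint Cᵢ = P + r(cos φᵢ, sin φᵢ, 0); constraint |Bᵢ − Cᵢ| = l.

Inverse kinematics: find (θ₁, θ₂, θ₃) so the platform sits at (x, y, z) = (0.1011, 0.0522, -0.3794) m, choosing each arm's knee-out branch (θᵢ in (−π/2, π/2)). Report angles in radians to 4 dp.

θ₁ = -0.3491, θ₂ = 0.2619, θ₃ = 0.6983

φ1=0.0° → target in arm frame (0.1011, 0.0522)
  e−x'=0.0389;  (l²−L²−(e−x')²−y'²−z²)/2L = 0.1663
  √(A²+B²)=0.3814;  θ1 = -1.4686+1.1195 ≈ -0.3491
arm 2 (φ=120.0°): x'=-0.0053, y'=-0.1137
  e−x'=0.1453;  (l²−L²−(e−x')²−y'²−z²)/2L = 0.0421
  γ=atan2(-0.3794,0.1453)=-1.2050;  ψ=arccos(0.1037)=1.4669;  θ2=γ+ψ≈0.2619
φ3=240.0° → target in arm frame (-0.0958, 0.0615)
  e−x'=0.2358;  (l²−L²−(e−x')²−y'²−z²)/2L = -0.0633
  θ3 = atan2(B,A) + arccos(C/0.4467) = 0.6983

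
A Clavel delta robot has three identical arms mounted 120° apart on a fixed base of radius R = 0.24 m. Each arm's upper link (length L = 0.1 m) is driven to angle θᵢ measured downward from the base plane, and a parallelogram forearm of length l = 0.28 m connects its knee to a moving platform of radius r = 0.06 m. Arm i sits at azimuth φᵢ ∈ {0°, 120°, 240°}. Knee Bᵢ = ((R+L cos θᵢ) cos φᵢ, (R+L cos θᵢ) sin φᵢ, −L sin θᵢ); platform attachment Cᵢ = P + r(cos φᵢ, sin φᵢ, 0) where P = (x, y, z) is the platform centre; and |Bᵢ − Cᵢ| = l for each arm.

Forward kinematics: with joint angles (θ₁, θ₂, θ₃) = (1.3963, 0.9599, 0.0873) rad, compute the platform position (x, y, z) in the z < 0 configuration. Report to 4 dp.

arm 1 at φ=0.0°: ρ1 = 0.1974;  O1 = (0.1974, 0.0000, -0.0985)
arm 2 at φ=120.0°: ρ2 = 0.2374;  O2 = (-0.1187, 0.2056, -0.0819)
φ3=240.0°: virtual centre (-0.1398, -0.2422, -0.0087), radius l
subtract pairs → two planes through P
[-0.6321 0.4111 0.0331]·P = 0.0144;  [-0.6743 -0.4843 0.1795]·P = 0.0296
Cramer: x(z) = -0.0328+0.1540z;  y(z) = -0.0154+0.1562z
into |P−O₁|² = l²: 1.0481z² + 0.1212z + -0.0155 = 0;  Δ = 0.0796;  z = -0.1924 or 0.0767 → z<0 root = -0.1924
x = -0.0625, y = -0.0455

(-0.0625, -0.0455, -0.1924)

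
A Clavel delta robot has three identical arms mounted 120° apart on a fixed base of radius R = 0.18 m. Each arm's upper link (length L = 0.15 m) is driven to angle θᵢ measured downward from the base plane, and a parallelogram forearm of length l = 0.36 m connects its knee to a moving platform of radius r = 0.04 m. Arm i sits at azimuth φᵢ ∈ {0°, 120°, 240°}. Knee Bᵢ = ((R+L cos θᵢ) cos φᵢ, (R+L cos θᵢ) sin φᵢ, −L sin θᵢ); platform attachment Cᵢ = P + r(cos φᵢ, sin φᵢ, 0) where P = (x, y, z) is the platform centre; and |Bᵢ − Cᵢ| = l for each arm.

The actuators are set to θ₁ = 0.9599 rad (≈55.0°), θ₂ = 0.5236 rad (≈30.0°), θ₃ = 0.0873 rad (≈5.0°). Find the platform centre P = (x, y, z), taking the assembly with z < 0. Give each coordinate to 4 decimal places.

arm 1 at φ=0.0°: (R−r)+L cos θ1 = 0.2260;  O1 = (0.2260, 0.0000, -0.1229)
φ2=120.0°: virtual centre (-0.1350, 0.2337, -0.0750), radius l
φ3=240.0°: virtual centre (-0.1447, -0.2507, -0.0131), radius l
eliminate P² terms by subtracting sphere 1 from 2 and 3
plane₁₂: -0.7220x+0.4675y+0.0957z = 0.0123
det = 0.7086;  x = -0.0204+0.2126z,  y = -0.0052+0.1235z
sphere 1 gives Az²+Bz+C=0 with A=1.0605, B=0.1397, C=-0.0537;  B²−4AC=0.2475;  roots -0.3004, 0.1687;  negative root z = -0.3004
x = -0.0843, y = -0.0423

(-0.0843, -0.0423, -0.3004)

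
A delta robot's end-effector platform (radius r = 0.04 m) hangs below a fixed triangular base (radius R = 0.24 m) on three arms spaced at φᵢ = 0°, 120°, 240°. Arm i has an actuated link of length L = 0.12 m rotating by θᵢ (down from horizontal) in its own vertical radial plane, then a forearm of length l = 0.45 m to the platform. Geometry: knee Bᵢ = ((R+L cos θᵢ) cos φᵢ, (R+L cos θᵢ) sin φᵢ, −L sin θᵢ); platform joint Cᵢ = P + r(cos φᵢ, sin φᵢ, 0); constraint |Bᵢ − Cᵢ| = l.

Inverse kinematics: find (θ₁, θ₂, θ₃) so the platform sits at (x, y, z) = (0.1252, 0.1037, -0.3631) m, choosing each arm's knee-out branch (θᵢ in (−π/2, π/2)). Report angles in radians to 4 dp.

φ1=0.0° → target in arm frame (0.1252, 0.1037)
  e−x'=0.0748;  (l²−L²−(e−x')²−y'²−z²)/2L = 0.1663
  √(A²+B²)=0.3707;  θ1 = -1.3676+1.1056 ≈ -0.2620
arm 2 (φ=120.0°): x'=0.0272, y'=-0.1603
  e−x'=0.1728;  (l²−L²−(e−x')²−y'²−z²)/2L = 0.0030
  θ2 = atan2(B,A) + arccos(C/0.4021) = 0.4368
arm 3 (φ=240.0°): x'=-0.1524, y'=0.0566
  e−x'=0.3524;  (l²−L²−(e−x')²−y'²−z²)/2L = -0.2964
  γ=atan2(-0.3631,0.3524)=-0.8003;  ψ=arccos(-0.5858)=2.1966;  θ3=γ+ψ≈1.3963

θ₁ = -0.2620, θ₂ = 0.4368, θ₃ = 1.3963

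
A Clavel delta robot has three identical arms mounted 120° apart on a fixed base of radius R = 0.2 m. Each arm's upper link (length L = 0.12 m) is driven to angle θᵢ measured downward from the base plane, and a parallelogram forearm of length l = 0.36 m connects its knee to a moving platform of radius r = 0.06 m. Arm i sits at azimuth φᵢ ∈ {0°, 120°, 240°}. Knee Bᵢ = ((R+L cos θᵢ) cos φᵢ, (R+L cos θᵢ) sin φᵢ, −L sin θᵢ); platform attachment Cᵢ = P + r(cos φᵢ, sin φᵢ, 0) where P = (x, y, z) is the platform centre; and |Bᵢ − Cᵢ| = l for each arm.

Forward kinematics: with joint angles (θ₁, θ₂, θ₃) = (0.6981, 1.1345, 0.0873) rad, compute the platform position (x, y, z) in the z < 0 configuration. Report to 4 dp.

centre 1 = (0.2319·cos0.0°, 0.2319·sin0.0°, -0.0771) = (0.2319, 0.0000, -0.0771)
φ2=120.0°: virtual centre (-0.0954, 0.1652, -0.1088), radius l
centre 3 = (0.2595·cos240.0°, 0.2595·sin240.0°, -0.0105) = (-0.1298, -0.2248, -0.0105)
eliminate P² terms by subtracting sphere 1 from 2 and 3
linear system: -0.6546x+0.3303y = -0.0115−-0.0633z; -0.7234x+-0.4495y = 0.0077−0.1333z
Cramer: x(z) = 0.0049+0.0293z;  y(z) = -0.0251+0.2495z
sphere 1 gives Az²+Bz+C=0 with A=1.0631, B=0.1284, C=-0.0715;  B²−4AC=0.3205;  roots -0.3267, 0.2059;  negative root z = -0.3267
x = -0.0046, y = -0.1067

(-0.0046, -0.1067, -0.3267)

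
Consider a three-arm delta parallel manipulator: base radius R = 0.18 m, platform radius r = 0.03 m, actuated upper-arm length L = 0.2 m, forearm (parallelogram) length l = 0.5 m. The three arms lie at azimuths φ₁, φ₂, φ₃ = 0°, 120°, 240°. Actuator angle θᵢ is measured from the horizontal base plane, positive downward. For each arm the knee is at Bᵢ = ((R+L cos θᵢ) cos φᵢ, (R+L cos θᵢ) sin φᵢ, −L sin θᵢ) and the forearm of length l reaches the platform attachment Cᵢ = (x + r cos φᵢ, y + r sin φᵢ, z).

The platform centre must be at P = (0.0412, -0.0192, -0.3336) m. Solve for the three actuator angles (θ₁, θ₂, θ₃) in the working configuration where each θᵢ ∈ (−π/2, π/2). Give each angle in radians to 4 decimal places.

arm 1 (φ=0.0°): x'=0.0412, y'=-0.0192
  A cos θ + B sin θ = C:  0.1088·cos θ + -0.3336·sin θ = 0.2163
  θ1 = atan2(B,A) + arccos(C/0.3509) = -0.3488
φ2=120.0° → target in arm frame (-0.0372, -0.0261)
  A=0.1872, B=-0.3336, C=(l²−L²−A²−y'²−z²)/(2L)=0.1574
  √(A²+B²)=0.3825;  θ2 = -1.0594+1.1466 ≈ 0.0873
arm 3 (φ=240.0°): x'=-0.0040, y'=0.0453
  A cos θ + B sin θ = C:  0.1540·cos θ + -0.3336·sin θ = 0.1824
  θ3 = atan2(B,A) + arccos(C/0.3674) = -0.0870

θ₁ = -0.3488, θ₂ = 0.0873, θ₃ = -0.0870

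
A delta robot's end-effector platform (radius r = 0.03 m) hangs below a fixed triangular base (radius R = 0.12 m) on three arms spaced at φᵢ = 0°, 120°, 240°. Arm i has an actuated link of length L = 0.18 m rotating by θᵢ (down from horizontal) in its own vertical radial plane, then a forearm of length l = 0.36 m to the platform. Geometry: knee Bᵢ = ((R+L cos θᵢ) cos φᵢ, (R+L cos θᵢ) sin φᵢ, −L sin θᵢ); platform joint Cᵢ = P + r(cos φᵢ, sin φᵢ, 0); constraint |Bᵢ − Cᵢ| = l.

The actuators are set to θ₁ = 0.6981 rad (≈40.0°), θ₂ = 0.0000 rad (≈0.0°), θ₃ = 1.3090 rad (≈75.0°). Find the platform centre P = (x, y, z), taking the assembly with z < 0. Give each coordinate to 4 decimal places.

(0.0129, 0.1976, -0.3262)

φ1=0.0°: virtual centre (0.2279, 0.0000, -0.1157), radius l
φ2=120.0°: virtual centre (-0.1350, 0.2338, 0.0000), radius l
O3 = (0.1366·cos240.0°, 0.1366·sin240.0°, -0.1739) = (-0.0683, -0.1183, -0.1739)
eliminate P² terms by subtracting sphere 1 from 2 and 3
[-0.7258 0.4677 0.2314]·P = 0.0076;  [-0.5924 -0.2366 -0.1163]·P = -0.0164
det = 0.4487;  x = 0.0131+0.0007z,  y = 0.0366+-0.4936z
into |P−O₁|² = l²: 1.2437z² + 0.1950z + -0.0688 = 0;  Δ = 0.3800;  z = -0.3262 or 0.1695 → z<0 root = -0.3262
x = 0.0129, y = 0.1976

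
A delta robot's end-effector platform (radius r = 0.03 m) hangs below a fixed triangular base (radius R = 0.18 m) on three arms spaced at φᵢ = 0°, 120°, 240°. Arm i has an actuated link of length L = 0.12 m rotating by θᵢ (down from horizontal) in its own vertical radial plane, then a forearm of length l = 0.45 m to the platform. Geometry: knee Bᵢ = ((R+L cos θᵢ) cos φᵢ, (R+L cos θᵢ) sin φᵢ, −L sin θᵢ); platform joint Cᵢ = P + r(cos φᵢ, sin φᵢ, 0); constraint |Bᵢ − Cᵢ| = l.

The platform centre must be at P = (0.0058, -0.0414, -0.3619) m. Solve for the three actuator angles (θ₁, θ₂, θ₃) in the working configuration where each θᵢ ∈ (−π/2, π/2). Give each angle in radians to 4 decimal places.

θ₁ = -0.0001, θ₂ = 0.2620, θ₃ = -0.1748

rotate P by −φ1: (0.0058, -0.0414, -0.3619)
  A=0.1442, B=-0.3619, C=(l²−L²−A²−y'²−z²)/(2L)=0.1443
  θ1 = atan2(B,A) + arccos(C/0.3896) = -0.0001
rotate P by −φ2: (-0.0388, 0.0157, -0.3619)
  A=0.1888, B=-0.3619, C=(l²−L²−A²−y'²−z²)/(2L)=0.0886
  θ2 = atan2(B,A) + arccos(C/0.4082) = 0.2620
φ3=240.0° → target in arm frame (0.0330, 0.0257)
  e−x'=0.1170;  (l²−L²−(e−x')²−y'²−z²)/2L = 0.1782
  θ3 = atan2(B,A) + arccos(C/0.3804) = -0.1748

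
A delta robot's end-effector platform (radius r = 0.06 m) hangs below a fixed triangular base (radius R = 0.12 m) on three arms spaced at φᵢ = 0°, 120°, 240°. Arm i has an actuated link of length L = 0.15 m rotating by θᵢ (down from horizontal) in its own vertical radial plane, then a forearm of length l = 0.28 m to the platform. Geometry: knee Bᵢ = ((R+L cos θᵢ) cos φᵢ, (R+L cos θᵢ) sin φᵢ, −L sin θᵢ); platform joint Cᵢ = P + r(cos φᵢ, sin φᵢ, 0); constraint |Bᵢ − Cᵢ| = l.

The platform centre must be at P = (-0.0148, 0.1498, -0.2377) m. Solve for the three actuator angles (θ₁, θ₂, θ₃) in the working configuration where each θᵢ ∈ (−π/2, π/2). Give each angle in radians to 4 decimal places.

arm 1 (φ=0.0°): x'=-0.0148, y'=0.1498
  e−x'=0.0748;  (l²−L²−(e−x')²−y'²−z²)/2L = -0.0955
  √(A²+B²)=0.2492;  θ1 = -1.2659+1.9639 ≈ 0.6980
rotate P by −φ2: (0.1371, -0.0621, -0.2377)
  A cos θ + B sin θ = C:  -0.0771·cos θ + -0.2377·sin θ = -0.0347
  θ2 = atan2(B,A) + arccos(C/0.2499) = -0.1745
rotate P by −φ3: (-0.1223, -0.0877, -0.2377)
  e−x'=0.1823;  (l²−L²−(e−x')²−y'²−z²)/2L = -0.1385
  √(A²+B²)=0.2996;  θ3 = -0.9165+2.0513 ≈ 1.1348

θ₁ = 0.6980, θ₂ = -0.1745, θ₃ = 1.1348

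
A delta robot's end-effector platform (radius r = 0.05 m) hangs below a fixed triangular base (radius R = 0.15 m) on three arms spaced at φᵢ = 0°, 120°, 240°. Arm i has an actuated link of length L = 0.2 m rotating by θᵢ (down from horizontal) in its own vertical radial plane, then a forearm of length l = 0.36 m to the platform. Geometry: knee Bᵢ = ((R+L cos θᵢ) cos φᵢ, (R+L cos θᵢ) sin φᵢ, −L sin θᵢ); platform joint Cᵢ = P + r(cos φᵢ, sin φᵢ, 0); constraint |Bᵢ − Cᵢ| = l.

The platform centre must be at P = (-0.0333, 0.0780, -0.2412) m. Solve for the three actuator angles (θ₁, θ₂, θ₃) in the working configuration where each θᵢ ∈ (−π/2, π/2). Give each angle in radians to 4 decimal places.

θ₁ = 0.4362, θ₂ = -0.2617, θ₃ = 0.5235

arm 1 (φ=0.0°): x'=-0.0333, y'=0.0780
  A cos θ + B sin θ = C:  0.1333·cos θ + -0.2412·sin θ = 0.0189
  √(A²+B²)=0.2756;  θ1 = -1.0659+1.5021 ≈ 0.4362
φ2=120.0° → target in arm frame (0.0842, -0.0102)
  A=0.0158, B=-0.2412, C=(l²−L²−A²−y'²−z²)/(2L)=0.0777
  √(A²+B²)=0.2417;  θ2 = -1.5054+1.2436 ≈ -0.2617
rotate P by −φ3: (-0.0509, -0.0678, -0.2412)
  e−x'=0.1509;  (l²−L²−(e−x')²−y'²−z²)/2L = 0.0101
  γ=atan2(-0.2412,0.1509)=-1.0117;  ψ=arccos(0.0356)=1.5352;  θ3=γ+ψ≈0.5235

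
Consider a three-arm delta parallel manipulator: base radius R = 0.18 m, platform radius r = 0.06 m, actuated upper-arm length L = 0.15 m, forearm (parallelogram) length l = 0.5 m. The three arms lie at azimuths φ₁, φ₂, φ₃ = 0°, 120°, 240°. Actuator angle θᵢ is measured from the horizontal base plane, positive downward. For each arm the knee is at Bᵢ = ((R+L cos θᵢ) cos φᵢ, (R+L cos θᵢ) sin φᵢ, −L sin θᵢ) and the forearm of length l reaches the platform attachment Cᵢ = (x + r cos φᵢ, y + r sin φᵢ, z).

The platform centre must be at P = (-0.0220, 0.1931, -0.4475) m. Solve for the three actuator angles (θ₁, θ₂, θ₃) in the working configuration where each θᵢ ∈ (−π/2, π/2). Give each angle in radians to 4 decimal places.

arm 1 (φ=0.0°): x'=-0.0220, y'=0.1931
  A=0.1420, B=-0.4475, C=(l²−L²−A²−y'²−z²)/(2L)=-0.1007
  θ1 = atan2(B,A) + arccos(C/0.4695) = 0.5234
arm 2 (φ=120.0°): x'=0.1782, y'=-0.0775
  e−x'=-0.0582;  (l²−L²−(e−x')²−y'²−z²)/2L = 0.0595
  √(A²+B²)=0.4513;  θ2 = -1.7002+1.4386 ≈ -0.2616
φ3=240.0° → target in arm frame (-0.1562, -0.1156)
  A cos θ + B sin θ = C:  0.2762·cos θ + -0.4475·sin θ = -0.2081
  √(A²+B²)=0.5259;  θ3 = -1.0178+1.9776 ≈ 0.9598

θ₁ = 0.5234, θ₂ = -0.2616, θ₃ = 0.9598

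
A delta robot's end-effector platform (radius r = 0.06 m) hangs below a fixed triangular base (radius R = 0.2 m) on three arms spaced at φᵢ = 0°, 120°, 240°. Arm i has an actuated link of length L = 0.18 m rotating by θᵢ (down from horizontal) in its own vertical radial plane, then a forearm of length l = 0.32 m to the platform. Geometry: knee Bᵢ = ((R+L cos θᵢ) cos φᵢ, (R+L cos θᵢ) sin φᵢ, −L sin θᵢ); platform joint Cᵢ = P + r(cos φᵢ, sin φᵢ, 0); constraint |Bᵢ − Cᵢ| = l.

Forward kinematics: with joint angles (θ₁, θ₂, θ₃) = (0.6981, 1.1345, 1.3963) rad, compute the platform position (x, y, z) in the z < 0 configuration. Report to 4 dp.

φ1=0.0°: virtual centre (0.2779, 0.0000, -0.1157), radius l
φ2=120.0°: virtual centre (-0.1080, 0.1871, -0.1631), radius l
φ3=240.0°: virtual centre (-0.0856, -0.1483, -0.1773), radius l
subtract pairs → two planes through P
[-0.7718 0.3742 -0.0949]·P = -0.0173;  [-0.7270 -0.2966 -0.1231]·P = -0.0299
Cramer: x(z) = 0.0326-0.1481z;  y(z) = 0.0209-0.0520z
into |P−S₁|² = l²: 1.0247z² + 0.3019z + -0.0284 = 0;  Δ = 0.2075;  z = -0.3696 or 0.0750 → z<0 root = -0.3696
x = 0.0873, y = 0.0401

(0.0873, 0.0401, -0.3696)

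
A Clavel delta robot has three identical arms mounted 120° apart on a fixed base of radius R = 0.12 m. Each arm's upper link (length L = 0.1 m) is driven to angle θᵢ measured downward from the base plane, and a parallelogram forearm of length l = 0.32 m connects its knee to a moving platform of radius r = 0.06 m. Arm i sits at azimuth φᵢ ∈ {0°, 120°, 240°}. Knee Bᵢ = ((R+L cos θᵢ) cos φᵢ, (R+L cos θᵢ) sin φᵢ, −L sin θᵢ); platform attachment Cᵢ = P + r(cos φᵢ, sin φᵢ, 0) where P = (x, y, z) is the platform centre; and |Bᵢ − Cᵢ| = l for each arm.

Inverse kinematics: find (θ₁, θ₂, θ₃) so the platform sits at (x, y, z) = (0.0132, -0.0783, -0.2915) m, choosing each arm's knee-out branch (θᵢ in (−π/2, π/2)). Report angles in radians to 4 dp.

rotate P by −φ1: (0.0132, -0.0783, -0.2915)
  A cos θ + B sin θ = C:  0.0468·cos θ + -0.2915·sin θ = -0.0045
  γ=atan2(-0.2915,0.0468)=-1.4116;  ψ=arccos(-0.0151)=1.5859;  θ1=γ+ψ≈0.1743
φ2=120.0° → target in arm frame (-0.0744, 0.0277)
  A cos θ + B sin θ = C:  0.1344·cos θ + -0.2915·sin θ = -0.0570
  γ=atan2(-0.2915,0.1344)=-1.1388;  ψ=arccos(-0.1777)=1.7494;  θ2=γ+ψ≈0.6107
rotate P by −φ3: (0.0612, 0.0506, -0.2915)
  A=-0.0012, B=-0.2915, C=(l²−L²−A²−y'²−z²)/(2L)=0.0243
  θ3 = atan2(B,A) + arccos(C/0.2915) = -0.0877

θ₁ = 0.1743, θ₂ = 0.6107, θ₃ = -0.0877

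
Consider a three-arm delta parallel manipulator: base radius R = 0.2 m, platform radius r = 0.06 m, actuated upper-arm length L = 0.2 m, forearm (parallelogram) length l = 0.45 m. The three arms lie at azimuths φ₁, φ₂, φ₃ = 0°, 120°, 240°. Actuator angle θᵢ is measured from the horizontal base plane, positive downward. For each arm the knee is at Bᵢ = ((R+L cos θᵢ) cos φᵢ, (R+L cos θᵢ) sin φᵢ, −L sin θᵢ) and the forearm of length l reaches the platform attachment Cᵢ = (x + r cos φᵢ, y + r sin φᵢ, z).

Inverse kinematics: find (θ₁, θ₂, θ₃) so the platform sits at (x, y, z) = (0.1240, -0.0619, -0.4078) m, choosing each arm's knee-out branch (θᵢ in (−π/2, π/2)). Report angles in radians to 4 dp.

θ₁ = 0.0876, θ₂ = 0.9599, θ₃ = 0.6110

rotate P by −φ1: (0.1240, -0.0619, -0.4078)
  e−x'=0.0160;  (l²−L²−(e−x')²−y'²−z²)/2L = -0.0197
  √(A²+B²)=0.4081;  θ1 = -1.5316+1.6191 ≈ 0.0876
φ2=120.0° → target in arm frame (-0.1156, -0.0764)
  A=0.2556, B=-0.4078, C=(l²−L²−A²−y'²−z²)/(2L)=-0.1874
  γ=atan2(-0.4078,0.2556)=-1.0109;  ψ=arccos(-0.3895)=1.9709;  θ2=γ+ψ≈0.9599
arm 3 (φ=240.0°): x'=-0.0084, y'=0.1383
  e−x'=0.1484;  (l²−L²−(e−x')²−y'²−z²)/2L = -0.1124
  √(A²+B²)=0.4340;  θ3 = -1.2218+1.8328 ≈ 0.6110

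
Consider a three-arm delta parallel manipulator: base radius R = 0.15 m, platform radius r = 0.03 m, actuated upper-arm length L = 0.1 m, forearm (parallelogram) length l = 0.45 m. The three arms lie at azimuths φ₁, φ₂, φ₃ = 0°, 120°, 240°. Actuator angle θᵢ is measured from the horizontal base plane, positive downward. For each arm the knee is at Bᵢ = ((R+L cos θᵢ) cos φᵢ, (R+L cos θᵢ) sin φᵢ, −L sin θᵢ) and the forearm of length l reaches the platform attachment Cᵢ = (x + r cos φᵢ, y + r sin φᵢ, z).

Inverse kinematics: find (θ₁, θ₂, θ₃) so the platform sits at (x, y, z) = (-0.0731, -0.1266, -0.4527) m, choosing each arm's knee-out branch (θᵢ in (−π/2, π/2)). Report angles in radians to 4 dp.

arm 1 (φ=0.0°): x'=-0.0731, y'=-0.1266
  A=0.1931, B=-0.4527, C=(l²−L²−A²−y'²−z²)/(2L)=-0.3288
  θ1 = atan2(B,A) + arccos(C/0.4922) = 1.1347
φ2=120.0° → target in arm frame (-0.0731, 0.1266)
  A=0.1931, B=-0.4527, C=(l²−L²−A²−y'²−z²)/(2L)=-0.3287
  √(A²+B²)=0.4922;  θ2 = -1.1676+2.3023 ≈ 1.1346
arm 3 (φ=240.0°): x'=0.1462, y'=0.0000
  A cos θ + B sin θ = C:  -0.0262·cos θ + -0.4527·sin θ = -0.0656
  θ3 = atan2(B,A) + arccos(C/0.4535) = 0.0874

θ₁ = 1.1347, θ₂ = 1.1346, θ₃ = 0.0874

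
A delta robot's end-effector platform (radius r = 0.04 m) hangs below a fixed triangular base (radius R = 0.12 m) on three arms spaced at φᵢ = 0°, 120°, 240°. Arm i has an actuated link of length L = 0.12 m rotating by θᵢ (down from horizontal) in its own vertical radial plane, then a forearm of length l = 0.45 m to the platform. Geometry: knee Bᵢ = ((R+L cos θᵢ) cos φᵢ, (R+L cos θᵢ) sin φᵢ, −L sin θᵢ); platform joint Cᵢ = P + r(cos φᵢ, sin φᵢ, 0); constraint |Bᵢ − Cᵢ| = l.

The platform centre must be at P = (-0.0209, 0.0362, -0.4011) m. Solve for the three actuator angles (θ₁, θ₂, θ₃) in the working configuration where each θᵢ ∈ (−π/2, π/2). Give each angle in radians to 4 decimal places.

θ₁ = 0.0873, θ₂ = -0.1747, θ₃ = 0.0873

arm 1 (φ=0.0°): x'=-0.0209, y'=0.0362
  A=0.1009, B=-0.4011, C=(l²−L²−A²−y'²−z²)/(2L)=0.0655
  √(A²+B²)=0.4136;  θ1 = -1.3244+1.4117 ≈ 0.0873
arm 2 (φ=120.0°): x'=0.0418, y'=0.0000
  e−x'=0.0382;  (l²−L²−(e−x')²−y'²−z²)/2L = 0.1073
  θ2 = atan2(B,A) + arccos(C/0.4029) = -0.1747
φ3=240.0° → target in arm frame (-0.0209, -0.0362)
  A=0.1009, B=-0.4011, C=(l²−L²−A²−y'²−z²)/(2L)=0.0655
  γ=atan2(-0.4011,0.1009)=-1.3244;  ψ=arccos(0.1584)=1.4117;  θ3=γ+ψ≈0.0873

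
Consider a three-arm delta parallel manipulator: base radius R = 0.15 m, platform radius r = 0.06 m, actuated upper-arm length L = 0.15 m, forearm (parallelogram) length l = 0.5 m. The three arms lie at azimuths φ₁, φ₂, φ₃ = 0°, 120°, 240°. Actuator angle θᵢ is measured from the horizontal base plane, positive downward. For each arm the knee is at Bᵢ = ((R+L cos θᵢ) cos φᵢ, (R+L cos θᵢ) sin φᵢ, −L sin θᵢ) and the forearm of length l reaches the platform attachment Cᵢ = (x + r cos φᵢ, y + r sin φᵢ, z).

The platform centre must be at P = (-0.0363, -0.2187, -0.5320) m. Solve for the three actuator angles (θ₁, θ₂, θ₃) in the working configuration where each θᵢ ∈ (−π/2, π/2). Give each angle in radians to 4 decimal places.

θ₁ = 1.0475, θ₂ = 1.3966, θ₃ = 0.2621

φ1=0.0° → target in arm frame (-0.0363, -0.2187)
  A cos θ + B sin θ = C:  0.1263·cos θ + -0.5320·sin θ = -0.3977
  θ1 = atan2(B,A) + arccos(C/0.5468) = 1.0475
rotate P by −φ2: (-0.1712, 0.1408, -0.5320)
  e−x'=0.2612;  (l²−L²−(e−x')²−y'²−z²)/2L = -0.4787
  θ2 = atan2(B,A) + arccos(C/0.5927) = 1.3966
arm 3 (φ=240.0°): x'=0.2075, y'=0.0779
  A cos θ + B sin θ = C:  -0.1175·cos θ + -0.5320·sin θ = -0.2514
  γ=atan2(-0.5320,-0.1175)=-1.7883;  ψ=arccos(-0.4614)=2.0503;  θ3=γ+ψ≈0.2621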